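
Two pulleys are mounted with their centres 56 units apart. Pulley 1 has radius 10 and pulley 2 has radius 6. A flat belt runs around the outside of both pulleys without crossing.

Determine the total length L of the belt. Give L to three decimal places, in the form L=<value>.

open belt: β = asin((r2−r1)/C) = asin(-4/56) = -4.0960°
wrap1 = π − 2β = 188.1921°
wrap2 = π + 2β = 171.8079°
tangent length = C·cosβ = 55.8570
L = r1·wrap1 + r2·wrap2 + 2·C·cosβ = 10·3.2846 + 6·2.9986 + 2·55.8570 = 162.5513

L=162.551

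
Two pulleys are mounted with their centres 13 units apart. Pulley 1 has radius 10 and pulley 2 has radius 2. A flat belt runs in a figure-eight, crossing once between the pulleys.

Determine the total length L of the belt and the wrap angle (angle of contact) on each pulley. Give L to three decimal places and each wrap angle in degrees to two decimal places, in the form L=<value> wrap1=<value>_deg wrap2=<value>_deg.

L=75.923 wrap1=314.76_deg wrap2=314.76_deg

crossed belt: β = asin((r1+r2)/C) = asin(12/13) = 67.3801°
wrap1 = wrap2 = π + 2β = 314.7603°
tangent length = C·cosβ = 5.0000
L = (r1+r2)·wrap + 2·C·cosβ = 12·5.4936 + 2·5.0000 = 75.9232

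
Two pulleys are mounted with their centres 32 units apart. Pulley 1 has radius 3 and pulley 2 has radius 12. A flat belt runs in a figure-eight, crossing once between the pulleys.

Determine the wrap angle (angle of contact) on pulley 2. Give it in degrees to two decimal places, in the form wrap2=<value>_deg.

wrap2=235.91_deg

crossed belt: β = asin((r1+r2)/C) = asin(15/32) = 27.9532°
wrap1 = wrap2 = π + 2β = 235.9064°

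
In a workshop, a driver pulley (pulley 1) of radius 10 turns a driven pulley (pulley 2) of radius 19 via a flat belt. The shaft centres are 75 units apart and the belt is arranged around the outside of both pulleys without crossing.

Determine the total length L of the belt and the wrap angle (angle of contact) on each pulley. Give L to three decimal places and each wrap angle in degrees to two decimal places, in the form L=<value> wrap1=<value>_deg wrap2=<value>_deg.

L=242.187 wrap1=166.22_deg wrap2=193.78_deg

open belt: β = asin((r2−r1)/C) = asin(9/75) = 6.8921°
wrap1 = π − 2β = 166.2158°
wrap2 = π + 2β = 193.7842°
tangent length = C·cosβ = 74.4580
L = r1·wrap1 + r2·wrap2 + 2·C·cosβ = 10·2.9010 + 19·3.3822 + 2·74.4580 = 242.1875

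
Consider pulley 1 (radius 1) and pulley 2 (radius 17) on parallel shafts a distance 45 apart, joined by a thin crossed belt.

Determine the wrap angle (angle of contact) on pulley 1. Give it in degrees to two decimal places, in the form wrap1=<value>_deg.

crossed belt: β = asin((r1+r2)/C) = asin(18/45) = 23.5782°
wrap1 = wrap2 = π + 2β = 227.1564°

wrap1=227.16_deg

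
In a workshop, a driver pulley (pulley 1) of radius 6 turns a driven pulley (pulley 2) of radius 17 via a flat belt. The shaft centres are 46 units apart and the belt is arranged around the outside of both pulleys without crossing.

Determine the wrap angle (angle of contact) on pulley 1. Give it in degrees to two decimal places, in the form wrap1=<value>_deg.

open belt: β = asin((r2−r1)/C) = asin(11/46) = 13.8352°
wrap1 = π − 2β = 152.3296°
wrap2 = π + 2β = 207.6704°

wrap1=152.33_deg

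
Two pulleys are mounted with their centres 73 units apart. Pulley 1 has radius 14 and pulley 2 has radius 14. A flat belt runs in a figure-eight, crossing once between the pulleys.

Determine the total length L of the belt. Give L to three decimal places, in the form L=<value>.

L=244.842

crossed belt: β = asin((r1+r2)/C) = asin(28/73) = 22.5545°
wrap1 = wrap2 = π + 2β = 225.1089°
tangent length = C·cosβ = 67.4166
L = (r1+r2)·wrap + 2·C·cosβ = 28·3.9289 + 2·67.4166 = 244.8422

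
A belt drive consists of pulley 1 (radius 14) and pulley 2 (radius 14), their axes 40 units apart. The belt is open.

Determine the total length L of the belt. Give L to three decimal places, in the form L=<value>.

open belt: β = asin((r2−r1)/C) = asin(0/40) = 0.0000°
wrap1 = π − 2β = 180.0000°
wrap2 = π + 2β = 180.0000°
tangent length = C·cosβ = 40.0000
L = r1·wrap1 + r2·wrap2 + 2·C·cosβ = 14·3.1416 + 14·3.1416 + 2·40.0000 = 167.9646

L=167.965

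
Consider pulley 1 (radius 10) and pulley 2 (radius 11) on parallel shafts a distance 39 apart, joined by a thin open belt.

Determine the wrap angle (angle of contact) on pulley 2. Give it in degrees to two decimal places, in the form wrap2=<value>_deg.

wrap2=182.94_deg

open belt: β = asin((r2−r1)/C) = asin(1/39) = 1.4693°
wrap1 = π − 2β = 177.0614°
wrap2 = π + 2β = 182.9386°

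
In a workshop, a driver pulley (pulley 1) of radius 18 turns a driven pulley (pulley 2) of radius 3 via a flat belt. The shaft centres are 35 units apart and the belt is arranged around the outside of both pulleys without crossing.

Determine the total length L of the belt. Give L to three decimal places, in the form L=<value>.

L=142.506

open belt: β = asin((r2−r1)/C) = asin(-15/35) = -25.3769°
wrap1 = π − 2β = 230.7539°
wrap2 = π + 2β = 129.2461°
tangent length = C·cosβ = 31.6228
L = r1·wrap1 + r2·wrap2 + 2·C·cosβ = 18·4.0274 + 3·2.2558 + 2·31.6228 = 142.5063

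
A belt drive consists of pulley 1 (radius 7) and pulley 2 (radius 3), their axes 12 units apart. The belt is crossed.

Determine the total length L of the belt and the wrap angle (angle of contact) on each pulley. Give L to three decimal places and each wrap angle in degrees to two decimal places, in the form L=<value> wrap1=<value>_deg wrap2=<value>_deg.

crossed belt: β = asin((r1+r2)/C) = asin(10/12) = 56.4427°
wrap1 = wrap2 = π + 2β = 292.8854°
tangent length = C·cosβ = 6.6332
L = (r1+r2)·wrap + 2·C·cosβ = 10·5.1118 + 2·6.6332 = 64.3846

L=64.385 wrap1=292.89_deg wrap2=292.89_deg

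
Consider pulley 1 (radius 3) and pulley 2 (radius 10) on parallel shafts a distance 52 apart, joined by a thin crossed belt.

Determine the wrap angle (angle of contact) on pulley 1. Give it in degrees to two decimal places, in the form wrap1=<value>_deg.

crossed belt: β = asin((r1+r2)/C) = asin(13/52) = 14.4775°
wrap1 = wrap2 = π + 2β = 208.9550°

wrap1=208.96_deg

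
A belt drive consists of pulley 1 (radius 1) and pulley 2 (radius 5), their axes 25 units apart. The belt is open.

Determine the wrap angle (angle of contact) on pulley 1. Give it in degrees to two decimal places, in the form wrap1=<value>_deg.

open belt: β = asin((r2−r1)/C) = asin(4/25) = 9.2069°
wrap1 = π − 2β = 161.5862°
wrap2 = π + 2β = 198.4138°

wrap1=161.59_deg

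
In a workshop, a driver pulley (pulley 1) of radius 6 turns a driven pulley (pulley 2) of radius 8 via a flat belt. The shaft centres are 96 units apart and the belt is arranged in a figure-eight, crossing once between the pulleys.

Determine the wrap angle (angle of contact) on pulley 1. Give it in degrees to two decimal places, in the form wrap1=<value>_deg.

wrap1=196.77_deg

crossed belt: β = asin((r1+r2)/C) = asin(14/96) = 8.3855°
wrap1 = wrap2 = π + 2β = 196.7711°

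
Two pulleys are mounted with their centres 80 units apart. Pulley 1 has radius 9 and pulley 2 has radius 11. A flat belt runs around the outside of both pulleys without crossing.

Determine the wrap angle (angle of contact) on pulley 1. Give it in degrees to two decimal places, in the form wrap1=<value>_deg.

open belt: β = asin((r2−r1)/C) = asin(2/80) = 1.4325°
wrap1 = π − 2β = 177.1349°
wrap2 = π + 2β = 182.8651°

wrap1=177.13_deg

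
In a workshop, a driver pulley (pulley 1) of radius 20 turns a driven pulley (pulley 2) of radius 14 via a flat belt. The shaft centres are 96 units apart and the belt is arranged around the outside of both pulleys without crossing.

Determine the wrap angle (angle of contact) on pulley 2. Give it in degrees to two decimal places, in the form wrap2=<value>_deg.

open belt: β = asin((r2−r1)/C) = asin(-6/96) = -3.5833°
wrap1 = π − 2β = 187.1666°
wrap2 = π + 2β = 172.8334°

wrap2=172.83_deg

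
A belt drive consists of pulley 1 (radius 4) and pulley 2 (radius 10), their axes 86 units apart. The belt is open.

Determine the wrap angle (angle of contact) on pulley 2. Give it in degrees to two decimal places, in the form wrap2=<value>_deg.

open belt: β = asin((r2−r1)/C) = asin(6/86) = 4.0006°
wrap1 = π − 2β = 171.9987°
wrap2 = π + 2β = 188.0013°

wrap2=188.00_deg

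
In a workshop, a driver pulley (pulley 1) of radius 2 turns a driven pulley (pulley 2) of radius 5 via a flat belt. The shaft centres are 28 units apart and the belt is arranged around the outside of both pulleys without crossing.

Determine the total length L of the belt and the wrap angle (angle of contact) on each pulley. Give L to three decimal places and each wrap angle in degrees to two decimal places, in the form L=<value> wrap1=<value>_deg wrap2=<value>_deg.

open belt: β = asin((r2−r1)/C) = asin(3/28) = 6.1506°
wrap1 = π − 2β = 167.6987°
wrap2 = π + 2β = 192.3013°
tangent length = C·cosβ = 27.8388
L = r1·wrap1 + r2·wrap2 + 2·C·cosβ = 2·2.9269 + 5·3.3563 + 2·27.8388 = 78.3129

L=78.313 wrap1=167.70_deg wrap2=192.30_deg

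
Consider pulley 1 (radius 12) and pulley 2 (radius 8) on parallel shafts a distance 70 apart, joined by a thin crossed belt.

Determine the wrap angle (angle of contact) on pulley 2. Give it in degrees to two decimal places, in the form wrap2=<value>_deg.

crossed belt: β = asin((r1+r2)/C) = asin(20/70) = 16.6015°
wrap1 = wrap2 = π + 2β = 213.2031°

wrap2=213.20_deg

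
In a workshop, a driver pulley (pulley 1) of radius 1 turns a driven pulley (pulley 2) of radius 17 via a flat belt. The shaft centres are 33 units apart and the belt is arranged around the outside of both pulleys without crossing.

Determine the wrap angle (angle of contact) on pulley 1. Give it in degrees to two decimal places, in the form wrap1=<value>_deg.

wrap1=121.99_deg

open belt: β = asin((r2−r1)/C) = asin(16/33) = 29.0025°
wrap1 = π − 2β = 121.9949°
wrap2 = π + 2β = 238.0051°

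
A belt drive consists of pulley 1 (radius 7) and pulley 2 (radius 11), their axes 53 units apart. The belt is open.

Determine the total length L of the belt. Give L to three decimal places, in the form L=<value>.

open belt: β = asin((r2−r1)/C) = asin(4/53) = 4.3283°
wrap1 = π − 2β = 171.3433°
wrap2 = π + 2β = 188.6567°
tangent length = C·cosβ = 52.8488
L = r1·wrap1 + r2·wrap2 + 2·C·cosβ = 7·2.9905 + 11·3.2927 + 2·52.8488 = 162.8507

L=162.851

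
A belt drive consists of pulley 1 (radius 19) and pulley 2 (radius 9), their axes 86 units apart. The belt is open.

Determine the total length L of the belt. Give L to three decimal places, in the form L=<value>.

L=261.129

open belt: β = asin((r2−r1)/C) = asin(-10/86) = -6.6774°
wrap1 = π − 2β = 193.3548°
wrap2 = π + 2β = 166.6452°
tangent length = C·cosβ = 85.4166
L = r1·wrap1 + r2·wrap2 + 2·C·cosβ = 19·3.3747 + 9·2.9085 + 2·85.4166 = 261.1287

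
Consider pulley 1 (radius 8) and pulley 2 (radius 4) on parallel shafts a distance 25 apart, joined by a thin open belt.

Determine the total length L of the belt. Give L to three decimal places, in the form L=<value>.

open belt: β = asin((r2−r1)/C) = asin(-4/25) = -9.2069°
wrap1 = π − 2β = 198.4138°
wrap2 = π + 2β = 161.5862°
tangent length = C·cosβ = 24.6779
L = r1·wrap1 + r2·wrap2 + 2·C·cosβ = 8·3.4630 + 4·2.8202 + 2·24.6779 = 88.3405

L=88.340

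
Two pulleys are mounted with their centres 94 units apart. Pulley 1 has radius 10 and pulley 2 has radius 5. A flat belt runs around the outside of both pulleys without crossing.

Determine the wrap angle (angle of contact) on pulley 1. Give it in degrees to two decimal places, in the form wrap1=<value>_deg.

open belt: β = asin((r2−r1)/C) = asin(-5/94) = -3.0491°
wrap1 = π − 2β = 186.0982°
wrap2 = π + 2β = 173.9018°

wrap1=186.10_deg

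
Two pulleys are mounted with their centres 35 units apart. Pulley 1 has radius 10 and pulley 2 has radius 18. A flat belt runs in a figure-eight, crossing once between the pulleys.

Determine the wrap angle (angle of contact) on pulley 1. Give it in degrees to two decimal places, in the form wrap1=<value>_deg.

wrap1=286.26_deg

crossed belt: β = asin((r1+r2)/C) = asin(28/35) = 53.1301°
wrap1 = wrap2 = π + 2β = 286.2602°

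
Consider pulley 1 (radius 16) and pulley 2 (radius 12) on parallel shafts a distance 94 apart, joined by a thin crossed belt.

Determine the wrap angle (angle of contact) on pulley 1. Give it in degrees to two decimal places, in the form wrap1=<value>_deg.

wrap1=214.66_deg

crossed belt: β = asin((r1+r2)/C) = asin(28/94) = 17.3299°
wrap1 = wrap2 = π + 2β = 214.6597°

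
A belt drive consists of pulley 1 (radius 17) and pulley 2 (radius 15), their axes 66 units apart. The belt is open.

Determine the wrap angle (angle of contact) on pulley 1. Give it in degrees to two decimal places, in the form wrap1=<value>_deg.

open belt: β = asin((r2−r1)/C) = asin(-2/66) = -1.7365°
wrap1 = π − 2β = 183.4730°
wrap2 = π + 2β = 176.5270°

wrap1=183.47_deg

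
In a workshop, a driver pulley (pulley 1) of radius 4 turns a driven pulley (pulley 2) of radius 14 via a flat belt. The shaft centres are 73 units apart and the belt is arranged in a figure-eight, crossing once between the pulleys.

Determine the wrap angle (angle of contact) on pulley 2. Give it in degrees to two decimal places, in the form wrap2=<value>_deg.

wrap2=208.55_deg

crossed belt: β = asin((r1+r2)/C) = asin(18/73) = 14.2750°
wrap1 = wrap2 = π + 2β = 208.5499°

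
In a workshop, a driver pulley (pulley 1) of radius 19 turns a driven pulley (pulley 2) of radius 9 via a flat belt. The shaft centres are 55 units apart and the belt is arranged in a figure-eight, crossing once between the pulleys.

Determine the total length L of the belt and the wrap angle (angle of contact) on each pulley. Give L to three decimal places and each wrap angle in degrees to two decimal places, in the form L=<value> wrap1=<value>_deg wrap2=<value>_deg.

L=212.554 wrap1=241.21_deg wrap2=241.21_deg

crossed belt: β = asin((r1+r2)/C) = asin(28/55) = 30.6033°
wrap1 = wrap2 = π + 2β = 241.2066°
tangent length = C·cosβ = 47.3392
L = (r1+r2)·wrap + 2·C·cosβ = 28·4.2098 + 2·47.3392 = 212.5542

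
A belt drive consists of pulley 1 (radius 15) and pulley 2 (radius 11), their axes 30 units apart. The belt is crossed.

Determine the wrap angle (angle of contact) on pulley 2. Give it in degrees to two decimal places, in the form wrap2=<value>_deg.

crossed belt: β = asin((r1+r2)/C) = asin(26/30) = 60.0736°
wrap1 = wrap2 = π + 2β = 300.1471°

wrap2=300.15_deg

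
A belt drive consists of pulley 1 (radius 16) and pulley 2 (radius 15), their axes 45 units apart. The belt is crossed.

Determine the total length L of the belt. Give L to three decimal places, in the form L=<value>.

L=209.745

crossed belt: β = asin((r1+r2)/C) = asin(31/45) = 43.5422°
wrap1 = wrap2 = π + 2β = 267.0844°
tangent length = C·cosβ = 32.6190
L = (r1+r2)·wrap + 2·C·cosβ = 31·4.6615 + 2·32.6190 = 209.7446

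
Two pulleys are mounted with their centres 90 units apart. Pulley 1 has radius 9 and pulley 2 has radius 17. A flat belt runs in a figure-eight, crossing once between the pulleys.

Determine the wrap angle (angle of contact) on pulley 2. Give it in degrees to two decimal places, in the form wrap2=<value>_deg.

crossed belt: β = asin((r1+r2)/C) = asin(26/90) = 16.7914°
wrap1 = wrap2 = π + 2β = 213.5829°

wrap2=213.58_deg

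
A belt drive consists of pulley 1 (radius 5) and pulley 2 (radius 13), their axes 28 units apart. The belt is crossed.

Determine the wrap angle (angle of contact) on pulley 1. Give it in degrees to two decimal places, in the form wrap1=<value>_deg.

crossed belt: β = asin((r1+r2)/C) = asin(18/28) = 40.0052°
wrap1 = wrap2 = π + 2β = 260.0104°

wrap1=260.01_deg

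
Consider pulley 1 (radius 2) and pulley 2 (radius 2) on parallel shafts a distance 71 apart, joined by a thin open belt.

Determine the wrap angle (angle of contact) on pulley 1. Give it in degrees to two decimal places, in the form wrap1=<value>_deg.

open belt: β = asin((r2−r1)/C) = asin(0/71) = 0.0000°
wrap1 = π − 2β = 180.0000°
wrap2 = π + 2β = 180.0000°

wrap1=180.00_deg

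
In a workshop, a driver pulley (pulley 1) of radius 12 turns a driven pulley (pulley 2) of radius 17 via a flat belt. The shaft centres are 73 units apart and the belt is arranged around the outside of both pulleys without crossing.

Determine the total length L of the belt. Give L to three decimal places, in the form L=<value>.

L=237.449

open belt: β = asin((r2−r1)/C) = asin(5/73) = 3.9274°
wrap1 = π − 2β = 172.1451°
wrap2 = π + 2β = 187.8549°
tangent length = C·cosβ = 72.8286
L = r1·wrap1 + r2·wrap2 + 2·C·cosβ = 12·3.0045 + 17·3.2787 + 2·72.8286 = 237.4488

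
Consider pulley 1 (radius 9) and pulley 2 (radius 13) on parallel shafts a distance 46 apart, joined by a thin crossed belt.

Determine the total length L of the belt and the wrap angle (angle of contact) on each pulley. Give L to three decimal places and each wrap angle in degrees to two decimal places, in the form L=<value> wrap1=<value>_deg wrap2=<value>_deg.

L=171.853 wrap1=237.14_deg wrap2=237.14_deg

crossed belt: β = asin((r1+r2)/C) = asin(22/46) = 28.5719°
wrap1 = wrap2 = π + 2β = 237.1438°
tangent length = C·cosβ = 40.3980
L = (r1+r2)·wrap + 2·C·cosβ = 22·4.1389 + 2·40.3980 = 171.8527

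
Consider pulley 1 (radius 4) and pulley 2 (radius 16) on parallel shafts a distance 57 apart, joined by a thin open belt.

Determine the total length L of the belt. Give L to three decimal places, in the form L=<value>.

open belt: β = asin((r2−r1)/C) = asin(12/57) = 12.1532°
wrap1 = π − 2β = 155.6936°
wrap2 = π + 2β = 204.3064°
tangent length = C·cosβ = 55.7225
L = r1·wrap1 + r2·wrap2 + 2·C·cosβ = 4·2.7174 + 16·3.5658 + 2·55.7225 = 179.3676

L=179.368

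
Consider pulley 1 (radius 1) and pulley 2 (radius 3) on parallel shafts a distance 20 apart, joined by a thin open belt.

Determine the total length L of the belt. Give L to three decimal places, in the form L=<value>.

L=52.767

open belt: β = asin((r2−r1)/C) = asin(2/20) = 5.7392°
wrap1 = π − 2β = 168.5217°
wrap2 = π + 2β = 191.4783°
tangent length = C·cosβ = 19.8997
L = r1·wrap1 + r2·wrap2 + 2·C·cosβ = 1·2.9413 + 3·3.3419 + 2·19.8997 = 52.7665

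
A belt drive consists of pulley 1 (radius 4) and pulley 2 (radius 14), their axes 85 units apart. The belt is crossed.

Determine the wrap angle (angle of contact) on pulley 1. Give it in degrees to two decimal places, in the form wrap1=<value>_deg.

crossed belt: β = asin((r1+r2)/C) = asin(18/85) = 12.2258°
wrap1 = wrap2 = π + 2β = 204.4516°

wrap1=204.45_deg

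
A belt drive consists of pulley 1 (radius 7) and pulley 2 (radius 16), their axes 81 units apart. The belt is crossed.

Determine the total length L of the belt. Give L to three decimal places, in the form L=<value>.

crossed belt: β = asin((r1+r2)/C) = asin(23/81) = 16.4961°
wrap1 = wrap2 = π + 2β = 212.9923°
tangent length = C·cosβ = 77.6660
L = (r1+r2)·wrap + 2·C·cosβ = 23·3.7174 + 2·77.6660 = 240.8325

L=240.832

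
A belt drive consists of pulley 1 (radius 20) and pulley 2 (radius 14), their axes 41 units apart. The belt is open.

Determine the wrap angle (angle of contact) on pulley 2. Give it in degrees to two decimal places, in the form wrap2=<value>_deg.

wrap2=163.17_deg

open belt: β = asin((r2−r1)/C) = asin(-6/41) = -8.4150°
wrap1 = π − 2β = 196.8299°
wrap2 = π + 2β = 163.1701°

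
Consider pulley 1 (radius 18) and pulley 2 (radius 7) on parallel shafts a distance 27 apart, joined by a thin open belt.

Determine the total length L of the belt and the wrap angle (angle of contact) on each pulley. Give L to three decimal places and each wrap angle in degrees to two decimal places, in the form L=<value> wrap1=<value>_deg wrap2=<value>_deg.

L=137.087 wrap1=228.08_deg wrap2=131.92_deg

open belt: β = asin((r2−r1)/C) = asin(-11/27) = -24.0421°
wrap1 = π − 2β = 228.0842°
wrap2 = π + 2β = 131.9158°
tangent length = C·cosβ = 24.6577
L = r1·wrap1 + r2·wrap2 + 2·C·cosβ = 18·3.9808 + 7·2.3024 + 2·24.6577 = 137.0866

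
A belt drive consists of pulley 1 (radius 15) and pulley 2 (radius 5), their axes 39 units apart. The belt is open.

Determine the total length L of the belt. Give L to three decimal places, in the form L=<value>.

open belt: β = asin((r2−r1)/C) = asin(-10/39) = -14.8572°
wrap1 = π − 2β = 209.7143°
wrap2 = π + 2β = 150.2857°
tangent length = C·cosβ = 37.6962
L = r1·wrap1 + r2·wrap2 + 2·C·cosβ = 15·3.6602 + 5·2.6230 + 2·37.6962 = 143.4103

L=143.410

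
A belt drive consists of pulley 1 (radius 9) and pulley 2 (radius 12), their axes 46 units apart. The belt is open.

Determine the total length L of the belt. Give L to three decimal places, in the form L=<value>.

L=158.169

open belt: β = asin((r2−r1)/C) = asin(3/46) = 3.7393°
wrap1 = π − 2β = 172.5213°
wrap2 = π + 2β = 187.4787°
tangent length = C·cosβ = 45.9021
L = r1·wrap1 + r2·wrap2 + 2·C·cosβ = 9·3.0111 + 12·3.2721 + 2·45.9021 = 158.1692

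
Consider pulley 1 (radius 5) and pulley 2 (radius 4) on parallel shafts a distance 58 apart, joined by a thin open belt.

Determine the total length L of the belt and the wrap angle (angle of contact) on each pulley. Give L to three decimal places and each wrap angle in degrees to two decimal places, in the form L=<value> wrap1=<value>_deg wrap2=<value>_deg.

open belt: β = asin((r2−r1)/C) = asin(-1/58) = -0.9879°
wrap1 = π − 2β = 181.9758°
wrap2 = π + 2β = 178.0242°
tangent length = C·cosβ = 57.9914
L = r1·wrap1 + r2·wrap2 + 2·C·cosβ = 5·3.1761 + 4·3.1071 + 2·57.9914 = 144.2916

L=144.292 wrap1=181.98_deg wrap2=178.02_deg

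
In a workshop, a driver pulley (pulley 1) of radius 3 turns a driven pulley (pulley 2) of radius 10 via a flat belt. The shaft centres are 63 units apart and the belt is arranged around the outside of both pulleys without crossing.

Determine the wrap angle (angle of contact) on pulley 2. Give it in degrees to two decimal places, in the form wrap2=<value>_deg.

wrap2=192.76_deg

open belt: β = asin((r2−r1)/C) = asin(7/63) = 6.3794°
wrap1 = π − 2β = 167.2413°
wrap2 = π + 2β = 192.7587°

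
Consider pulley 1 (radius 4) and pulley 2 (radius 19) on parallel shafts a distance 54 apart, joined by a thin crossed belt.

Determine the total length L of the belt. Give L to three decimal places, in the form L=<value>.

L=190.210

crossed belt: β = asin((r1+r2)/C) = asin(23/54) = 25.2093°
wrap1 = wrap2 = π + 2β = 230.4186°
tangent length = C·cosβ = 48.8569
L = (r1+r2)·wrap + 2·C·cosβ = 23·4.0216 + 2·48.8569 = 190.2098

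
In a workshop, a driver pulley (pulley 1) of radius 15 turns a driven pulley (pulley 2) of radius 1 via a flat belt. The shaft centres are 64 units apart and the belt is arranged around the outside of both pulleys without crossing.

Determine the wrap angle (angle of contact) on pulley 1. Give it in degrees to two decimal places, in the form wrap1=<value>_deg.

open belt: β = asin((r2−r1)/C) = asin(-14/64) = -12.6356°
wrap1 = π − 2β = 205.2713°
wrap2 = π + 2β = 154.7287°

wrap1=205.27_deg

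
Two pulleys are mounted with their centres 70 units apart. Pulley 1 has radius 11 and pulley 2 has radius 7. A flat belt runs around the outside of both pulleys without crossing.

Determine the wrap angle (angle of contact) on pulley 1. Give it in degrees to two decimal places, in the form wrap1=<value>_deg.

wrap1=186.55_deg

open belt: β = asin((r2−r1)/C) = asin(-4/70) = -3.2758°
wrap1 = π − 2β = 186.5517°
wrap2 = π + 2β = 173.4483°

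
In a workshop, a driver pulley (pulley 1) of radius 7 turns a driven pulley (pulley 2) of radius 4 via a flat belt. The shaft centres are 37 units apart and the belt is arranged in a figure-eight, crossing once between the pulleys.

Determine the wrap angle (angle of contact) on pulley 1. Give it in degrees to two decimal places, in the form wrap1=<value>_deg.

wrap1=214.59_deg

crossed belt: β = asin((r1+r2)/C) = asin(11/37) = 17.2953°
wrap1 = wrap2 = π + 2β = 214.5907°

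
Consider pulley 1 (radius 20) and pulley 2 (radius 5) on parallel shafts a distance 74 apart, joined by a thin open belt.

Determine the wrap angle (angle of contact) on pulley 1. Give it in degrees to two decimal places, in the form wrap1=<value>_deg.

open belt: β = asin((r2−r1)/C) = asin(-15/74) = -11.6951°
wrap1 = π − 2β = 203.3901°
wrap2 = π + 2β = 156.6099°

wrap1=203.39_deg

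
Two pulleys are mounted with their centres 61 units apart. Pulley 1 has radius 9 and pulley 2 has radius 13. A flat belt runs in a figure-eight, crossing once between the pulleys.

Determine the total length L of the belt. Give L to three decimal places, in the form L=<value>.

crossed belt: β = asin((r1+r2)/C) = asin(22/61) = 21.1405°
wrap1 = wrap2 = π + 2β = 222.2809°
tangent length = C·cosβ = 56.8946
L = (r1+r2)·wrap + 2·C·cosβ = 22·3.8795 + 2·56.8946 = 199.1390

L=199.139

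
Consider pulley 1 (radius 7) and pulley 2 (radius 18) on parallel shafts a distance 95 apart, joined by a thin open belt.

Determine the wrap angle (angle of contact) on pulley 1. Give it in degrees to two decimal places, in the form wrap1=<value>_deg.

wrap1=166.70_deg

open belt: β = asin((r2−r1)/C) = asin(11/95) = 6.6492°
wrap1 = π − 2β = 166.7017°
wrap2 = π + 2β = 193.2983°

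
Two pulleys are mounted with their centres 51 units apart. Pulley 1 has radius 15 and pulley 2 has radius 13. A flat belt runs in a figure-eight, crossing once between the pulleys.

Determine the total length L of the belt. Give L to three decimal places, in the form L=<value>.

crossed belt: β = asin((r1+r2)/C) = asin(28/51) = 33.2998°
wrap1 = wrap2 = π + 2β = 246.5996°
tangent length = C·cosβ = 42.6263
L = (r1+r2)·wrap + 2·C·cosβ = 28·4.3040 + 2·42.6263 = 205.7638

L=205.764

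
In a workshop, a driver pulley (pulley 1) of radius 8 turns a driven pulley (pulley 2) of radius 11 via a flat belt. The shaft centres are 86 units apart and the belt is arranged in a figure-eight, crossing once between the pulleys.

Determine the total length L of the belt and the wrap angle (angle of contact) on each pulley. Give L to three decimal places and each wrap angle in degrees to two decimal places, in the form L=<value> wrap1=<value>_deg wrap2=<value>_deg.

L=235.905 wrap1=205.53_deg wrap2=205.53_deg

crossed belt: β = asin((r1+r2)/C) = asin(19/86) = 12.7637°
wrap1 = wrap2 = π + 2β = 205.5274°
tangent length = C·cosβ = 83.8749
L = (r1+r2)·wrap + 2·C·cosβ = 19·3.5871 + 2·83.8749 = 235.9053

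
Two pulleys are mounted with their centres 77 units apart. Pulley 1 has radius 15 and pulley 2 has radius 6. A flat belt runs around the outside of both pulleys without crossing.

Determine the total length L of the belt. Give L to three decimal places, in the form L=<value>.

L=221.027

open belt: β = asin((r2−r1)/C) = asin(-9/77) = -6.7123°
wrap1 = π − 2β = 193.4245°
wrap2 = π + 2β = 166.5755°
tangent length = C·cosβ = 76.4722
L = r1·wrap1 + r2·wrap2 + 2·C·cosβ = 15·3.3759 + 6·2.9073 + 2·76.4722 = 221.0266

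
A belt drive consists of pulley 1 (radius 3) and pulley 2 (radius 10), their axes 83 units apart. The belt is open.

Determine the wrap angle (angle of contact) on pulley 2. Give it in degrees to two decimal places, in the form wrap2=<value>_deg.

open belt: β = asin((r2−r1)/C) = asin(7/83) = 4.8379°
wrap1 = π − 2β = 170.3242°
wrap2 = π + 2β = 189.6758°

wrap2=189.68_deg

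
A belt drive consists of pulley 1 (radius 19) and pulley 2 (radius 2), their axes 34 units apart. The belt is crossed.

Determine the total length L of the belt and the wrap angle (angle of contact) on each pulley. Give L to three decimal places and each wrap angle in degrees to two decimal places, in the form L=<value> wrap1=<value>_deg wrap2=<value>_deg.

crossed belt: β = asin((r1+r2)/C) = asin(21/34) = 38.1445°
wrap1 = wrap2 = π + 2β = 256.2890°
tangent length = C·cosβ = 26.7395
L = (r1+r2)·wrap + 2·C·cosβ = 21·4.4731 + 2·26.7395 = 147.4138

L=147.414 wrap1=256.29_deg wrap2=256.29_deg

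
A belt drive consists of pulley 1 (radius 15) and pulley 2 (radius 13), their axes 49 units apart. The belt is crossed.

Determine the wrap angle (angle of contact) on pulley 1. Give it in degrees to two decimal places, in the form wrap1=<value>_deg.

wrap1=249.70_deg

crossed belt: β = asin((r1+r2)/C) = asin(28/49) = 34.8499°
wrap1 = wrap2 = π + 2β = 249.6998°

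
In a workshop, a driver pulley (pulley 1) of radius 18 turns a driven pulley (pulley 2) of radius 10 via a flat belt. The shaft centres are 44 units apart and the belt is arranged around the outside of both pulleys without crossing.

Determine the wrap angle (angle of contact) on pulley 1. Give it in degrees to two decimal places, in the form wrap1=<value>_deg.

wrap1=200.95_deg

open belt: β = asin((r2−r1)/C) = asin(-8/44) = -10.4757°
wrap1 = π − 2β = 200.9514°
wrap2 = π + 2β = 159.0486°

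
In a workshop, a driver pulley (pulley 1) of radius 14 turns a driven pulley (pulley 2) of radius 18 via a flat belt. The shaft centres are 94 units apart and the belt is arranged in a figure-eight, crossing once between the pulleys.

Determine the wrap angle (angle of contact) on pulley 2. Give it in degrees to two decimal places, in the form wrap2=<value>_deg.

wrap2=219.81_deg

crossed belt: β = asin((r1+r2)/C) = asin(32/94) = 19.9028°
wrap1 = wrap2 = π + 2β = 219.8056°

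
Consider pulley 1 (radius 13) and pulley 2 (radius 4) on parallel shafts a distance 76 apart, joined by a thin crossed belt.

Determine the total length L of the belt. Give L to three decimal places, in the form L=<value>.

L=209.226

crossed belt: β = asin((r1+r2)/C) = asin(17/76) = 12.9255°
wrap1 = wrap2 = π + 2β = 205.8510°
tangent length = C·cosβ = 74.0743
L = (r1+r2)·wrap + 2·C·cosβ = 17·3.5928 + 2·74.0743 = 209.2258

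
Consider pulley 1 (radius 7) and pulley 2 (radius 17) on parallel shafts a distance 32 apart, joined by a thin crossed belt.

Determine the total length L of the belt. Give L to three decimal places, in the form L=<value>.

crossed belt: β = asin((r1+r2)/C) = asin(24/32) = 48.5904°
wrap1 = wrap2 = π + 2β = 277.1808°
tangent length = C·cosβ = 21.1660
L = (r1+r2)·wrap + 2·C·cosβ = 24·4.8377 + 2·21.1660 = 158.4372

L=158.437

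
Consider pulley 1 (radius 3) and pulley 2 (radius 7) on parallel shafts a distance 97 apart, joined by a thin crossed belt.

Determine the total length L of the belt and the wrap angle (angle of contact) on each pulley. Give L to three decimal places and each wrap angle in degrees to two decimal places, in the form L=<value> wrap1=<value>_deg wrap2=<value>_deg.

crossed belt: β = asin((r1+r2)/C) = asin(10/97) = 5.9173°
wrap1 = wrap2 = π + 2β = 191.8346°
tangent length = C·cosβ = 96.4832
L = (r1+r2)·wrap + 2·C·cosβ = 10·3.3481 + 2·96.4832 = 226.4478

L=226.448 wrap1=191.83_deg wrap2=191.83_deg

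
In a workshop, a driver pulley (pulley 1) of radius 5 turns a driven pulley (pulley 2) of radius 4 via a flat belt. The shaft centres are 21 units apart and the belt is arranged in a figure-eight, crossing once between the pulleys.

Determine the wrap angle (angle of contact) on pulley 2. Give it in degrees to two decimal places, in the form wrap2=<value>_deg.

crossed belt: β = asin((r1+r2)/C) = asin(9/21) = 25.3769°
wrap1 = wrap2 = π + 2β = 230.7539°

wrap2=230.75_deg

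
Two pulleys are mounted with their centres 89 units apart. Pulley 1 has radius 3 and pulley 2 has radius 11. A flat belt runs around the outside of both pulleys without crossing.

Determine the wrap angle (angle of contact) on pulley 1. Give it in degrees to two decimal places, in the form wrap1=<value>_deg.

wrap1=169.69_deg

open belt: β = asin((r2−r1)/C) = asin(8/89) = 5.1571°
wrap1 = π − 2β = 169.6857°
wrap2 = π + 2β = 190.3143°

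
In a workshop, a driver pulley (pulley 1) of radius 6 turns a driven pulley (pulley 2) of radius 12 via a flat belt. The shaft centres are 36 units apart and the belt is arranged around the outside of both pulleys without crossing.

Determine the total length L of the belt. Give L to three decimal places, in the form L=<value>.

open belt: β = asin((r2−r1)/C) = asin(6/36) = 9.5941°
wrap1 = π − 2β = 160.8119°
wrap2 = π + 2β = 199.1881°
tangent length = C·cosβ = 35.4965
L = r1·wrap1 + r2·wrap2 + 2·C·cosβ = 6·2.8067 + 12·3.4765 + 2·35.4965 = 129.5510

L=129.551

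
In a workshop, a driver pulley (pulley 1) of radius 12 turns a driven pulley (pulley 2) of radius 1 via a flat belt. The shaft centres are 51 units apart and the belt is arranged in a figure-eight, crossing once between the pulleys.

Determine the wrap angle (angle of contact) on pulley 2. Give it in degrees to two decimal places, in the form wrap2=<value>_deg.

wrap2=209.54_deg

crossed belt: β = asin((r1+r2)/C) = asin(13/51) = 14.7678°
wrap1 = wrap2 = π + 2β = 209.5356°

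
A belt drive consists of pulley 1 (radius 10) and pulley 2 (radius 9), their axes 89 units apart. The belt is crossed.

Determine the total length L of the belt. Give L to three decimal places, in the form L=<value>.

crossed belt: β = asin((r1+r2)/C) = asin(19/89) = 12.3266°
wrap1 = wrap2 = π + 2β = 204.6531°
tangent length = C·cosβ = 86.9483
L = (r1+r2)·wrap + 2·C·cosβ = 19·3.5719 + 2·86.9483 = 241.7621

L=241.762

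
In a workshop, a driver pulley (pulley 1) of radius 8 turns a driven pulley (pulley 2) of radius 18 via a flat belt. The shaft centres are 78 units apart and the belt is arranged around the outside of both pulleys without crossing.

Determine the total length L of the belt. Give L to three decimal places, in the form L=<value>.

L=238.965

open belt: β = asin((r2−r1)/C) = asin(10/78) = 7.3659°
wrap1 = π − 2β = 165.2682°
wrap2 = π + 2β = 194.7318°
tangent length = C·cosβ = 77.3563
L = r1·wrap1 + r2·wrap2 + 2·C·cosβ = 8·2.8845 + 18·3.3987 + 2·77.3563 = 238.9652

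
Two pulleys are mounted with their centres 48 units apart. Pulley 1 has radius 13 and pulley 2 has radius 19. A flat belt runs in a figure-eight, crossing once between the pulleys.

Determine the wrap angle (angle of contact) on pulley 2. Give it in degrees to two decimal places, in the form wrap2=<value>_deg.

wrap2=263.62_deg

crossed belt: β = asin((r1+r2)/C) = asin(32/48) = 41.8103°
wrap1 = wrap2 = π + 2β = 263.6206°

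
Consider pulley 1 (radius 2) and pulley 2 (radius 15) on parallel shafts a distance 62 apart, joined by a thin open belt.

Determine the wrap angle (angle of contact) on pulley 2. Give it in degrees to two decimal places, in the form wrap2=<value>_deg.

wrap2=204.21_deg

open belt: β = asin((r2−r1)/C) = asin(13/62) = 12.1034°
wrap1 = π − 2β = 155.7931°
wrap2 = π + 2β = 204.2069°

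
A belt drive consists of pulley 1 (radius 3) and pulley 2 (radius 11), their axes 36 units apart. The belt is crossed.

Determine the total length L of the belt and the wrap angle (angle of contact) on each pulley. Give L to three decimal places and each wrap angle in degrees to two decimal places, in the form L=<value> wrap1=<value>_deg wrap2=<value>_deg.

L=121.499 wrap1=225.77_deg wrap2=225.77_deg

crossed belt: β = asin((r1+r2)/C) = asin(14/36) = 22.8854°
wrap1 = wrap2 = π + 2β = 225.7708°
tangent length = C·cosβ = 33.1662
L = (r1+r2)·wrap + 2·C·cosβ = 14·3.9404 + 2·33.1662 = 121.4987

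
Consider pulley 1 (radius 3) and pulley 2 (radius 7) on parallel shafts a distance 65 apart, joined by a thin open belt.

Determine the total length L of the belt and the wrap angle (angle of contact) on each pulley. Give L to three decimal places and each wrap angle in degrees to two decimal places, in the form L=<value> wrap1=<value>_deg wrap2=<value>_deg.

open belt: β = asin((r2−r1)/C) = asin(4/65) = 3.5281°
wrap1 = π − 2β = 172.9438°
wrap2 = π + 2β = 187.0562°
tangent length = C·cosβ = 64.8768
L = r1·wrap1 + r2·wrap2 + 2·C·cosβ = 3·3.0184 + 7·3.2647 + 2·64.8768 = 161.6622

L=161.662 wrap1=172.94_deg wrap2=187.06_deg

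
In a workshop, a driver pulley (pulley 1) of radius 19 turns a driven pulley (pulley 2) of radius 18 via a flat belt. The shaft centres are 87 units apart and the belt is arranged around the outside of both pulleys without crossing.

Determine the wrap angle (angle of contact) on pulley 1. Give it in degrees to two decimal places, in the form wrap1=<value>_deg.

wrap1=181.32_deg

open belt: β = asin((r2−r1)/C) = asin(-1/87) = -0.6586°
wrap1 = π − 2β = 181.3172°
wrap2 = π + 2β = 178.6828°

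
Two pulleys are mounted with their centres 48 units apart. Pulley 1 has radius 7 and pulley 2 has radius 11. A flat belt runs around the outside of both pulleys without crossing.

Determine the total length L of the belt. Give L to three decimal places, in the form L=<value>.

open belt: β = asin((r2−r1)/C) = asin(4/48) = 4.7802°
wrap1 = π − 2β = 170.4396°
wrap2 = π + 2β = 189.5604°
tangent length = C·cosβ = 47.8330
L = r1·wrap1 + r2·wrap2 + 2·C·cosβ = 7·2.9747 + 11·3.3085 + 2·47.8330 = 152.8822

L=152.882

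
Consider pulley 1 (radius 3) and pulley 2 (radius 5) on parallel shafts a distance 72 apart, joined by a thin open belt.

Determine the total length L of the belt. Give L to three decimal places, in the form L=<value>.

L=169.188

open belt: β = asin((r2−r1)/C) = asin(2/72) = 1.5918°
wrap1 = π − 2β = 176.8165°
wrap2 = π + 2β = 183.1835°
tangent length = C·cosβ = 71.9722
L = r1·wrap1 + r2·wrap2 + 2·C·cosβ = 3·3.0860 + 5·3.1972 + 2·71.9722 = 169.1883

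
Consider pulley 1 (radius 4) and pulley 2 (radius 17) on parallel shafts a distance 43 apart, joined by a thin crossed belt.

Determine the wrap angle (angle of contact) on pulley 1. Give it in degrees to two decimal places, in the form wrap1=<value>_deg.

crossed belt: β = asin((r1+r2)/C) = asin(21/43) = 29.2336°
wrap1 = wrap2 = π + 2β = 238.4673°

wrap1=238.47_deg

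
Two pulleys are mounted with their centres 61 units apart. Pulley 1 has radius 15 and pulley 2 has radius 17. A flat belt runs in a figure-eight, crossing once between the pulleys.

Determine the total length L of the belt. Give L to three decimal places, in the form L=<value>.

L=239.739

crossed belt: β = asin((r1+r2)/C) = asin(32/61) = 31.6407°
wrap1 = wrap2 = π + 2β = 243.2813°
tangent length = C·cosβ = 51.9326
L = (r1+r2)·wrap + 2·C·cosβ = 32·4.2461 + 2·51.9326 = 239.7392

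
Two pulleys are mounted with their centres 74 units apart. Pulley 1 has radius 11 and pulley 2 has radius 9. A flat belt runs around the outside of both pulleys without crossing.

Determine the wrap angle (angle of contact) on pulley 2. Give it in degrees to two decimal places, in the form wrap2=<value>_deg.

open belt: β = asin((r2−r1)/C) = asin(-2/74) = -1.5487°
wrap1 = π − 2β = 183.0974°
wrap2 = π + 2β = 176.9026°

wrap2=176.90_deg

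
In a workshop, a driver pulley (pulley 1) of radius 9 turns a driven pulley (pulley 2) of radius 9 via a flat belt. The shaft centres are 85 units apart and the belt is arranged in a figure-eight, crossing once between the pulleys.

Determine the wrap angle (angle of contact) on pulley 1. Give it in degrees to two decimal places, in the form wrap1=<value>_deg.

wrap1=204.45_deg

crossed belt: β = asin((r1+r2)/C) = asin(18/85) = 12.2258°
wrap1 = wrap2 = π + 2β = 204.4516°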